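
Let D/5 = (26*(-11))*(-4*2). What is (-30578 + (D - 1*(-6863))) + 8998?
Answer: -3277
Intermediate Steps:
D = 11440 (D = 5*((26*(-11))*(-4*2)) = 5*(-286*(-8)) = 5*2288 = 11440)
(-30578 + (D - 1*(-6863))) + 8998 = (-30578 + (11440 - 1*(-6863))) + 8998 = (-30578 + (11440 + 6863)) + 8998 = (-30578 + 18303) + 8998 = -12275 + 8998 = -3277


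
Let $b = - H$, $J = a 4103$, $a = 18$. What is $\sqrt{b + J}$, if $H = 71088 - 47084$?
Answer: $5 \sqrt{1994} \approx 223.27$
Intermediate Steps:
$H = 24004$
$J = 73854$ ($J = 18 \cdot 4103 = 73854$)
$b = -24004$ ($b = \left(-1\right) 24004 = -24004$)
$\sqrt{b + J} = \sqrt{-24004 + 73854} = \sqrt{49850} = 5 \sqrt{1994}$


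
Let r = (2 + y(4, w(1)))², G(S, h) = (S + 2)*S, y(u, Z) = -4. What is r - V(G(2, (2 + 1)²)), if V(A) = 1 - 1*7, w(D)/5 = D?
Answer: 10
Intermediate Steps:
w(D) = 5*D
G(S, h) = S*(2 + S) (G(S, h) = (2 + S)*S = S*(2 + S))
V(A) = -6 (V(A) = 1 - 7 = -6)
r = 4 (r = (2 - 4)² = (-2)² = 4)
r - V(G(2, (2 + 1)²)) = 4 - 1*(-6) = 4 + 6 = 10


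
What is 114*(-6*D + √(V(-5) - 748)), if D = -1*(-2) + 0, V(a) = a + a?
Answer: -1368 + 114*I*√758 ≈ -1368.0 + 3138.6*I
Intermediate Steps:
V(a) = 2*a
D = 2 (D = 2 + 0 = 2)
114*(-6*D + √(V(-5) - 748)) = 114*(-6*2 + √(2*(-5) - 748)) = 114*(-12 + √(-10 - 748)) = 114*(-12 + √(-758)) = 114*(-12 + I*√758) = -1368 + 114*I*√758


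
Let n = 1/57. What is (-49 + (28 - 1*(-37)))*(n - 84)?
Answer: -76592/57 ≈ -1343.7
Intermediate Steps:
n = 1/57 ≈ 0.017544
(-49 + (28 - 1*(-37)))*(n - 84) = (-49 + (28 - 1*(-37)))*(1/57 - 84) = (-49 + (28 + 37))*(-4787/57) = (-49 + 65)*(-4787/57) = 16*(-4787/57) = -76592/57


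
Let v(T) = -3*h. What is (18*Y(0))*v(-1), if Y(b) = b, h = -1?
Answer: 0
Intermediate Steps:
v(T) = 3 (v(T) = -3*(-1) = 3)
(18*Y(0))*v(-1) = (18*0)*3 = 0*3 = 0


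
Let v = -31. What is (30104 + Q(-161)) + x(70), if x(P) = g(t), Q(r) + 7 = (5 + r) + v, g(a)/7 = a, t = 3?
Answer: 29931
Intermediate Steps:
g(a) = 7*a
Q(r) = -33 + r (Q(r) = -7 + ((5 + r) - 31) = -7 + (-26 + r) = -33 + r)
x(P) = 21 (x(P) = 7*3 = 21)
(30104 + Q(-161)) + x(70) = (30104 + (-33 - 161)) + 21 = (30104 - 194) + 21 = 29910 + 21 = 29931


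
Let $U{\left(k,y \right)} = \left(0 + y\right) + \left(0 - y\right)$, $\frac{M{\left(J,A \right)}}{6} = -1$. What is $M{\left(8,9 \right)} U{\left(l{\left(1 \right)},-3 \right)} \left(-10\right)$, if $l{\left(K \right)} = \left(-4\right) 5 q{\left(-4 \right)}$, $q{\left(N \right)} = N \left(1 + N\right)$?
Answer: $0$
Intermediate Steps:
$M{\left(J,A \right)} = -6$ ($M{\left(J,A \right)} = 6 \left(-1\right) = -6$)
$l{\left(K \right)} = -240$ ($l{\left(K \right)} = \left(-4\right) 5 \left(- 4 \left(1 - 4\right)\right) = - 20 \left(\left(-4\right) \left(-3\right)\right) = \left(-20\right) 12 = -240$)
$U{\left(k,y \right)} = 0$ ($U{\left(k,y \right)} = y - y = 0$)
$M{\left(8,9 \right)} U{\left(l{\left(1 \right)},-3 \right)} \left(-10\right) = \left(-6\right) 0 \left(-10\right) = 0 \left(-10\right) = 0$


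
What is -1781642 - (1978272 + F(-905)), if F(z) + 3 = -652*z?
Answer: -4349971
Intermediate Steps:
F(z) = -3 - 652*z
-1781642 - (1978272 + F(-905)) = -1781642 - (1978272 + (-3 - 652*(-905))) = -1781642 - (1978272 + (-3 + 590060)) = -1781642 - (1978272 + 590057) = -1781642 - 1*2568329 = -1781642 - 2568329 = -4349971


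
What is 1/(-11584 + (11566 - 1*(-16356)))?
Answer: 1/16338 ≈ 6.1207e-5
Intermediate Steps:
1/(-11584 + (11566 - 1*(-16356))) = 1/(-11584 + (11566 + 16356)) = 1/(-11584 + 27922) = 1/16338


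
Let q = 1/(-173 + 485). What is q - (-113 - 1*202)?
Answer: 98281/312 ≈ 315.00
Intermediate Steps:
q = 1/312 ≈ 0.0032051
q - (-113 - 1*202) = 1/312 - (-113 - 1*202) = 1/312 - (-113 - 202) = 1/312 - 1*(-315) = 1/312 + 315 = 98281/312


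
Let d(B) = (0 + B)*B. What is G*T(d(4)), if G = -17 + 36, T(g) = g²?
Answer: 4864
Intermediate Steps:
d(B) = B² (d(B) = B*B = B²)
G = 19
G*T(d(4)) = 19*(4²)² = 19*16² = 19*256 = 4864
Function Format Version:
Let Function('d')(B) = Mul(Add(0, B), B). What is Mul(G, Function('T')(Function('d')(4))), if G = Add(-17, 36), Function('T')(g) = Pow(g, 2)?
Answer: 4864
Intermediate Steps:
Function('d')(B) = Pow(B, 2) (Function('d')(B) = Mul(B, B) = Pow(B, 2))
G = 19
Mul(G, Function('T')(Function('d')(4))) = Mul(19, Pow(Pow(4, 2), 2)) = Mul(19, Pow(16, 2)) = Mul(19, 256) = 4864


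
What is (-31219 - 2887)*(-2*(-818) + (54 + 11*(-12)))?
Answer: -53137148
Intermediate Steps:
(-31219 - 2887)*(-2*(-818) + (54 + 11*(-12))) = -34106*(1636 + (54 - 132)) = -34106*(1636 - 78) = -34106*1558 = -53137148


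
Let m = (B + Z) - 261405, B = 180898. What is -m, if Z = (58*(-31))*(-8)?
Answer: 66123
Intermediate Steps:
Z = 14384 (Z = -1798*(-8) = 14384)
m = -66123 (m = (180898 + 14384) - 261405 = 195282 - 261405 = -66123)
-m = -1*(-66123) = 66123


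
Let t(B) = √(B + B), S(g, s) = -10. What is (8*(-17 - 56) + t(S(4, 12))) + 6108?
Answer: 5524 + 2*I*√5 ≈ 5524.0 + 4.4721*I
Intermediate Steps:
t(B) = √2*√B (t(B) = √(2*B) = √2*√B)
(8*(-17 - 56) + t(S(4, 12))) + 6108 = (8*(-17 - 56) + √2*√(-10)) + 6108 = (8*(-73) + √2*(I*√10)) + 6108 = (-584 + 2*I*√5) + 6108 = 5524 + 2*I*√5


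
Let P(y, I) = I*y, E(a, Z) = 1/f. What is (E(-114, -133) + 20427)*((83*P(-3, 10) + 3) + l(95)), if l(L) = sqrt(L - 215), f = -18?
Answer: -304810865/6 + 367685*I*sqrt(30)/9 ≈ -5.0802e+7 + 2.2377e+5*I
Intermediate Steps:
E(a, Z) = -1/18 (E(a, Z) = 1/(-18) = -1/18)
l(L) = sqrt(-215 + L)
(E(-114, -133) + 20427)*((83*P(-3, 10) + 3) + l(95)) = (-1/18 + 20427)*((83*(10*(-3)) + 3) + sqrt(-215 + 95)) = 367685*((83*(-30) + 3) + sqrt(-120))/18 = 367685*((-2490 + 3) + 2*I*sqrt(30))/18 = 367685*(-2487 + 2*I*sqrt(30))/18 = -304810865/6 + 367685*I*sqrt(30)/9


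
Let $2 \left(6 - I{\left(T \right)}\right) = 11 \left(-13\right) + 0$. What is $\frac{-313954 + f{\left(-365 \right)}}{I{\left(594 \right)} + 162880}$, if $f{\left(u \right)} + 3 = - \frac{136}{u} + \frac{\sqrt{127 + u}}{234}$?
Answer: $- \frac{229188338}{118958975} + \frac{i \sqrt{238}}{38132055} \approx -1.9266 + 4.0457 \cdot 10^{-7} i$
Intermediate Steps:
$I{\left(T \right)} = \frac{155}{2}$ ($I{\left(T \right)} = 6 - \frac{11 \left(-13\right) + 0}{2} = 6 - \frac{-143 + 0}{2} = 6 - - \frac{143}{2} = 6 + \frac{143}{2} = \frac{155}{2}$)
$f{\left(u \right)} = -3 - \frac{136}{u} + \frac{\sqrt{127 + u}}{234}$ ($f{\left(u \right)} = -3 + \left(- \frac{136}{u} + \frac{\sqrt{127 + u}}{234}\right) = -3 - \frac{136}{u} + \frac{\sqrt{127 + u}}{234}$)
$\frac{-313954 + f{\left(-365 \right)}}{I{\left(594 \right)} + 162880} = \frac{-313954 - \left(3 - \frac{136}{365} - \frac{\sqrt{127 - 365}}{234}\right)}{\frac{155}{2} + 162880} = \frac{-313954 - \left(\frac{959}{365} - \frac{i \sqrt{238}}{234}\right)}{\frac{325915}{2}} = \left(-313954 + \left(-3 + \frac{136}{365} + \frac{i \sqrt{238}}{234}\right)\right) \frac{2}{325915} = \left(-313954 - \left(\frac{959}{365} - \frac{i \sqrt{238}}{234}\right)\right) \frac{2}{325915} = \left(- \frac{114594169}{365} + \frac{i \sqrt{238}}{234}\right) \frac{2}{325915} = - \frac{229188338}{118958975} + \frac{i \sqrt{238}}{38132055}$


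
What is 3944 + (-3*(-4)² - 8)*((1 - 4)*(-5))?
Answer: 3104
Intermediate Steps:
3944 + (-3*(-4)² - 8)*((1 - 4)*(-5)) = 3944 + (-3*16 - 8)*(-3*(-5)) = 3944 + (-48 - 8)*15 = 3944 - 56*15 = 3944 - 840 = 3104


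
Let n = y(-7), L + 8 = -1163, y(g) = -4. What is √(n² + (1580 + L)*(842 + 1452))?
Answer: √938262 ≈ 968.64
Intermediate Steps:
L = -1171 (L = -8 - 1163 = -1171)
n = -4
√(n² + (1580 + L)*(842 + 1452)) = √((-4)² + (1580 - 1171)*(842 + 1452)) = √(16 + 409*2294) = √(16 + 938246) = √938262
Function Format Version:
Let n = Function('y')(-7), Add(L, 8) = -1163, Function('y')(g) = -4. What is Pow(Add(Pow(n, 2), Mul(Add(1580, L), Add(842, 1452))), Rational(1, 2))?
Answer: Pow(938262, Rational(1, 2)) ≈ 968.64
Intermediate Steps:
L = -1171 (L = Add(-8, -1163) = -1171)
n = -4
Pow(Add(Pow(n, 2), Mul(Add(1580, L), Add(842, 1452))), Rational(1, 2)) = Pow(Add(Pow(-4, 2), Mul(Add(1580, -1171), Add(842, 1452))), Rational(1, 2)) = Pow(Add(16, Mul(409, 2294)), Rational(1, 2)) = Pow(Add(16, 938246), Rational(1, 2)) = Pow(938262, Rational(1, 2))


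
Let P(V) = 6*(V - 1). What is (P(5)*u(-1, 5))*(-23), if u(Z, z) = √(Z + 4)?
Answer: -552*√3 ≈ -956.09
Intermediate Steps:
u(Z, z) = √(4 + Z)
P(V) = -6 + 6*V (P(V) = 6*(-1 + V) = -6 + 6*V)
(P(5)*u(-1, 5))*(-23) = ((-6 + 6*5)*√(4 - 1))*(-23) = ((-6 + 30)*√3)*(-23) = (24*√3)*(-23) = -552*√3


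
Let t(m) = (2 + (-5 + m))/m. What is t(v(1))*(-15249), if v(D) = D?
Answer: 30498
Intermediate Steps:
t(m) = (-3 + m)/m
t(v(1))*(-15249) = ((-3 + 1)/1)*(-15249) = (1*(-2))*(-15249) = -2*(-15249) = 30498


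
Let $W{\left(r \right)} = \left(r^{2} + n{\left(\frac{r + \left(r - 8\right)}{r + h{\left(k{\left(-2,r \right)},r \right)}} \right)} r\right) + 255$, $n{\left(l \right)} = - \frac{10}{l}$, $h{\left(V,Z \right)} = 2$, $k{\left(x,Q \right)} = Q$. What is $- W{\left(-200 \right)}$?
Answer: $- \frac{700835}{17} \approx -41226.0$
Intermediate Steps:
$W{\left(r \right)} = 255 + r^{2} - \frac{10 r \left(2 + r\right)}{-8 + 2 r}$ ($W{\left(r \right)} = \left(r^{2} + - \frac{10}{\left(r + \left(r - 8\right)\right) \frac{1}{r + 2}} r\right) + 255 = \left(r^{2} + - \frac{10}{\left(r + \left(r - 8\right)\right) \frac{1}{2 + r}} r\right) + 255 = \left(r^{2} + - \frac{10}{\left(r + \left(-8 + r\right)\right) \frac{1}{2 + r}} r\right) + 255 = \left(r^{2} + - \frac{10}{\left(-8 + 2 r\right) \frac{1}{2 + r}} r\right) + 255 = \left(r^{2} + - \frac{10}{\frac{1}{2 + r} \left(-8 + 2 r\right)} r\right) + 255 = \left(r^{2} + - 10 \frac{2 + r}{-8 + 2 r} r\right) + 255 = \left(r^{2} + - \frac{10 \left(2 + r\right)}{-8 + 2 r} r\right) + 255 = \left(r^{2} - \frac{10 r \left(2 + r\right)}{-8 + 2 r}\right) + 255 = 255 + r^{2} - \frac{10 r \left(2 + r\right)}{-8 + 2 r}$)
$- W{\left(-200 \right)} = - \frac{-1020 + \left(-200\right)^{3} - 9 \left(-200\right)^{2} + 245 \left(-200\right)}{-4 - 200} = - \frac{-1020 - 8000000 - 360000 - 49000}{-204} = - \frac{\left(-1\right) \left(-1020 - 8000000 - 360000 - 49000\right)}{204} = - \frac{\left(-1\right) \left(-8410020\right)}{204} = \left(-1\right) \frac{700835}{17} = - \frac{700835}{17}$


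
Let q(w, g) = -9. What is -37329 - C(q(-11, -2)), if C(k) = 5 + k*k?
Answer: -37415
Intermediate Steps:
C(k) = 5 + k²
-37329 - C(q(-11, -2)) = -37329 - (5 + (-9)²) = -37329 - (5 + 81) = -37329 - 1*86 = -37329 - 86 = -37415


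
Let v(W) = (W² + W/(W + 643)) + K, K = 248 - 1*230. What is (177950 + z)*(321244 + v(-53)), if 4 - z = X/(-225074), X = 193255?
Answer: 7658209443293970287/132793660 ≈ 5.7670e+10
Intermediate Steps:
K = 18 (K = 248 - 230 = 18)
z = 1093551/225074 (z = 4 - 193255/(-225074) = 4 - 193255*(-1)/225074 = 4 - 1*(-193255/225074) = 4 + 193255/225074 = 1093551/225074 ≈ 4.8586)
v(W) = 18 + W² + W/(643 + W) (v(W) = (W² + W/(W + 643)) + 18 = (W² + W/(643 + W)) + 18 = 18 + W² + W/(643 + W))
(177950 + z)*(321244 + v(-53)) = (177950 + 1093551/225074)*(321244 + (11574 + (-53)³ + 19*(-53) + 643*(-53)²)/(643 - 53)) = 40053011851*(321244 + (11574 - 148877 - 1007 + 643*2809)/590)/225074 = 40053011851*(321244 + (11574 - 148877 - 1007 + 1806187)/590)/225074 = 40053011851*(321244 + (1/590)*1667877)/225074 = 40053011851*(321244 + 1667877/590)/225074 = (40053011851/225074)*(191201837/590) = 7658209443293970287/132793660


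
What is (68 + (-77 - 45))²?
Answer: 2916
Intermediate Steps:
(68 + (-77 - 45))² = (68 - 122)² = (-54)² = 2916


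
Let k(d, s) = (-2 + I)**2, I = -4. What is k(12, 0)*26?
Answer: 936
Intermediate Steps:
k(d, s) = 36 (k(d, s) = (-2 - 4)**2 = (-6)**2 = 36)
k(12, 0)*26 = 36*26 = 936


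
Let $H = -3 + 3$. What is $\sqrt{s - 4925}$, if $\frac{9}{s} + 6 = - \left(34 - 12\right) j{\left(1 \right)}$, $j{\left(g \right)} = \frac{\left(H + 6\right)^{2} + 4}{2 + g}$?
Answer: $\frac{i \sqrt{3971563946}}{898} \approx 70.179 i$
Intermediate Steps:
$H = 0$
$j{\left(g \right)} = \frac{40}{2 + g}$ ($j{\left(g \right)} = \frac{\left(0 + 6\right)^{2} + 4}{2 + g} = \frac{6^{2} + 4}{2 + g} = \frac{36 + 4}{2 + g} = \frac{40}{2 + g}$)
$s = - \frac{27}{898}$ ($s = \frac{9}{-6 - \left(34 - 12\right) \frac{40}{2 + 1}} = \frac{9}{-6 - 22 \cdot \frac{40}{3}} = \frac{9}{-6 - \frac{880}{3}} = \frac{9}{- \frac{898}{3}} = 9 \left(- \frac{3}{898}\right) = - \frac{27}{898} \approx -0.030067$)
$\sqrt{s - 4925} = \sqrt{- \frac{27}{898} - 4925} = \sqrt{- \frac{4422677}{898}} = \frac{i \sqrt{3971563946}}{898}$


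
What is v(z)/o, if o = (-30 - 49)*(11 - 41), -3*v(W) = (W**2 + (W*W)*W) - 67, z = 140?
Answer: -2763533/7110 ≈ -388.68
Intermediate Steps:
v(W) = 67/3 - W**2/3 - W**3/3 (v(W) = -((W**2 + (W*W)*W) - 67)/3 = -((W**2 + W**2*W) - 67)/3 = -((W**2 + W**3) - 67)/3 = -(-67 + W**2 + W**3)/3 = 67/3 - W**2/3 - W**3/3)
o = 2370 (o = -79*(-30) = 2370)
v(z)/o = (67/3 - 1/3*140**2 - 1/3*140**3)/2370 = (67/3 - 1/3*19600 - 1/3*2744000)*(1/2370) = (67/3 - 19600/3 - 2744000/3)*(1/2370) = -2763533/3*1/2370 = -2763533/7110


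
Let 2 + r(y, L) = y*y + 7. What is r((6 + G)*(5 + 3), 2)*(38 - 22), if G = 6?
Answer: 147536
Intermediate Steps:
r(y, L) = 5 + y² (r(y, L) = -2 + (y*y + 7) = -2 + (y² + 7) = -2 + (7 + y²) = 5 + y²)
r((6 + G)*(5 + 3), 2)*(38 - 22) = (5 + ((6 + 6)*(5 + 3))²)*(38 - 22) = (5 + (12*8)²)*16 = (5 + 96²)*16 = (5 + 9216)*16 = 9221*16 = 147536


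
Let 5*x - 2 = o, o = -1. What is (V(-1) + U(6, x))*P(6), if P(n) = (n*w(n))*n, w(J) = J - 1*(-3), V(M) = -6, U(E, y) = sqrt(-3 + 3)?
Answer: -1944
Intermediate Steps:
x = 1/5 (x = 2/5 + (1/5)*(-1) = 2/5 - 1/5 = 1/5 ≈ 0.20000)
U(E, y) = 0 (U(E, y) = sqrt(0) = 0)
w(J) = 3 + J (w(J) = J + 3 = 3 + J)
P(n) = n**2*(3 + n) (P(n) = (n*(3 + n))*n = n**2*(3 + n))
(V(-1) + U(6, x))*P(6) = (-6 + 0)*(6**2*(3 + 6)) = -216*9 = -6*324 = -1944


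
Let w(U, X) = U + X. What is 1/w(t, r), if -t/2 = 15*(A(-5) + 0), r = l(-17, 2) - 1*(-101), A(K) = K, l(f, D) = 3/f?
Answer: 17/4264 ≈ 0.0039869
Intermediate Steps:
r = 1714/17 (r = 3/(-17) - 1*(-101) = 3*(-1/17) + 101 = -3/17 + 101 = 1714/17 ≈ 100.82)
t = 150 (t = -30*(-5 + 0) = -30*(-5) = -2*(-75) = 150)
1/w(t, r) = 1/(150 + 1714/17) = 1/(4264/17) = 17/4264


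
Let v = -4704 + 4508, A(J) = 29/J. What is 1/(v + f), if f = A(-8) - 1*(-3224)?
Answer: 8/24195 ≈ 0.00033065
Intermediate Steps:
v = -196
f = 25763/8 (f = 29/(-8) - 1*(-3224) = 29*(-⅛) + 3224 = -29/8 + 3224 = 25763/8 ≈ 3220.4)
1/(v + f) = 1/(-196 + 25763/8) = 1/(24195/8) = 8/24195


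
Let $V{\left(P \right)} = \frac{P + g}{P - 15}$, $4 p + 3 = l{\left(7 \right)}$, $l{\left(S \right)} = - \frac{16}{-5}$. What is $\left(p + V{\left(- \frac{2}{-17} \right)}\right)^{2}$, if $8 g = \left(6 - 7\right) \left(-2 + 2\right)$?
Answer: $\frac{45369}{25603600} \approx 0.001772$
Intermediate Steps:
$l{\left(S \right)} = \frac{16}{5}$ ($l{\left(S \right)} = \left(-16\right) \left(- \frac{1}{5}\right) = \frac{16}{5}$)
$g = 0$ ($g = \frac{\left(6 - 7\right) \left(-2 + 2\right)}{8} = \frac{\left(-1\right) 0}{8} = \frac{1}{8} \cdot 0 = 0$)
$p = \frac{1}{20}$ ($p = - \frac{3}{4} + \frac{1}{4} \cdot \frac{16}{5} = - \frac{3}{4} + \frac{4}{5} = \frac{1}{20} \approx 0.05$)
$V{\left(P \right)} = \frac{P}{-15 + P}$ ($V{\left(P \right)} = \frac{P + 0}{P - 15} = \frac{P}{-15 + P}$)
$\left(p + V{\left(- \frac{2}{-17} \right)}\right)^{2} = \left(\frac{1}{20} + \frac{\left(-2\right) \frac{1}{-17}}{-15 - \frac{2}{-17}}\right)^{2} = \left(\frac{1}{20} + \frac{\left(-2\right) \left(- \frac{1}{17}\right)}{-15 - - \frac{2}{17}}\right)^{2} = \left(\frac{1}{20} + \frac{2}{17 \left(-15 + \frac{2}{17}\right)}\right)^{2} = \left(\frac{1}{20} + \frac{2}{17 \left(- \frac{253}{17}\right)}\right)^{2} = \left(\frac{1}{20} + \frac{2}{17} \left(- \frac{17}{253}\right)\right)^{2} = \left(\frac{1}{20} - \frac{2}{253}\right)^{2} = \left(\frac{213}{5060}\right)^{2} = \frac{45369}{25603600}$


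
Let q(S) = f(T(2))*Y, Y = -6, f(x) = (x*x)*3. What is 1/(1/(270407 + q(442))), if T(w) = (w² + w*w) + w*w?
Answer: 267815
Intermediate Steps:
T(w) = 3*w² (T(w) = (w² + w²) + w² = 2*w² + w² = 3*w²)
f(x) = 3*x² (f(x) = x²*3 = 3*x²)
q(S) = -2592 (q(S) = (3*(3*2²)²)*(-6) = (3*(3*4)²)*(-6) = (3*12²)*(-6) = (3*144)*(-6) = 432*(-6) = -2592)
1/(1/(270407 + q(442))) = 1/(1/(270407 - 2592)) = 1/(1/267815) = 267815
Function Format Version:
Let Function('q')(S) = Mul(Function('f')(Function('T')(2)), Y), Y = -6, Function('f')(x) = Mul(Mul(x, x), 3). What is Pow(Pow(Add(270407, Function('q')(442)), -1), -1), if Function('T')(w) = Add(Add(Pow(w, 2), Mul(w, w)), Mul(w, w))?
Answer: 267815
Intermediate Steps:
Function('T')(w) = Mul(3, Pow(w, 2)) (Function('T')(w) = Add(Add(Pow(w, 2), Pow(w, 2)), Pow(w, 2)) = Add(Mul(2, Pow(w, 2)), Pow(w, 2)) = Mul(3, Pow(w, 2)))
Function('f')(x) = Mul(3, Pow(x, 2)) (Function('f')(x) = Mul(Pow(x, 2), 3) = Mul(3, Pow(x, 2)))
Function('q')(S) = -2592 (Function('q')(S) = Mul(Mul(3, Pow(Mul(3, Pow(2, 2)), 2)), -6) = Mul(Mul(3, Pow(Mul(3, 4), 2)), -6) = Mul(Mul(3, Pow(12, 2)), -6) = Mul(Mul(3, 144), -6) = Mul(432, -6) = -2592)
Pow(Pow(Add(270407, Function('q')(442)), -1), -1) = Pow(Pow(Add(270407, -2592), -1), -1) = Pow(Pow(267815, -1), -1) = Pow(Rational(1, 267815), -1) = 267815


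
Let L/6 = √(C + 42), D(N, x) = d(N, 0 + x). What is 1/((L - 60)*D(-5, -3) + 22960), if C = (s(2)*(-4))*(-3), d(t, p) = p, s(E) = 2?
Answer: 5785/133859554 + 9*√66/267719108 ≈ 4.3490e-5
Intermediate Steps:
C = 24 (C = (2*(-4))*(-3) = -8*(-3) = 24)
D(N, x) = x (D(N, x) = 0 + x = x)
L = 6*√66 (L = 6*√(24 + 42) = 6*√66 ≈ 48.744)
1/((L - 60)*D(-5, -3) + 22960) = 1/((6*√66 - 60)*(-3) + 22960) = 1/((-60 + 6*√66)*(-3) + 22960) = 1/((180 - 18*√66) + 22960) = 1/(23140 - 18*√66)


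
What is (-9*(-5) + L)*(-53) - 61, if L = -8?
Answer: -2022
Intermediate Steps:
(-9*(-5) + L)*(-53) - 61 = (-9*(-5) - 8)*(-53) - 61 = (45 - 8)*(-53) - 61 = 37*(-53) - 61 = -1961 - 61 = -2022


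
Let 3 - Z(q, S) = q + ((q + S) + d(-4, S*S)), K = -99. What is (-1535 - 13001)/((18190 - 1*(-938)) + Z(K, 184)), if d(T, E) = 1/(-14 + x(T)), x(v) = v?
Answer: -261648/344611 ≈ -0.75926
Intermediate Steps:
d(T, E) = 1/(-14 + T)
Z(q, S) = 55/18 - S - 2*q (Z(q, S) = 3 - (q + ((q + S) + 1/(-14 - 4))) = 3 - (q + ((S + q) + 1/(-18))) = 3 - (q + ((S + q) - 1/18)) = 3 - (q + (-1/18 + S + q)) = 3 - (-1/18 + S + 2*q) = 3 + (1/18 - S - 2*q) = 55/18 - S - 2*q)
(-1535 - 13001)/((18190 - 1*(-938)) + Z(K, 184)) = (-1535 - 13001)/((18190 - 1*(-938)) + (55/18 - 1*184 - 2*(-99))) = -14536/((18190 + 938) + (55/18 - 184 + 198)) = -14536/(19128 + 307/18) = -14536/344611/18 = -14536*18/344611 = -261648/344611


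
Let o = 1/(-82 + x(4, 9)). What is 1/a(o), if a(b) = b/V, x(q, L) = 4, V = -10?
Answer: 780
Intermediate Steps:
o = -1/78 (o = 1/(-82 + 4) = 1/(-78) = -1/78 ≈ -0.012821)
a(b) = -b/10 (a(b) = b/(-10) = b*(-⅒) = -b/10)
1/a(o) = 1/(-⅒*(-1/78)) = 1/(1/780) = 780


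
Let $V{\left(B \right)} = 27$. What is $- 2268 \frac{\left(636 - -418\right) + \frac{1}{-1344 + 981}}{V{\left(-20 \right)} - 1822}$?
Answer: $\frac{289246356}{217195} \approx 1331.7$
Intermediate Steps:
$- 2268 \frac{\left(636 - -418\right) + \frac{1}{-1344 + 981}}{V{\left(-20 \right)} - 1822} = - 2268 \frac{\left(636 - -418\right) + \frac{1}{-1344 + 981}}{27 - 1822} = - 2268 \frac{\left(636 + 418\right) + \frac{1}{-363}}{-1795} = - 2268 \left(1054 - \frac{1}{363}\right) \left(- \frac{1}{1795}\right) = - 2268 \cdot \frac{382601}{363} \left(- \frac{1}{1795}\right) = \left(-2268\right) \left(- \frac{382601}{651585}\right) = \frac{289246356}{217195}$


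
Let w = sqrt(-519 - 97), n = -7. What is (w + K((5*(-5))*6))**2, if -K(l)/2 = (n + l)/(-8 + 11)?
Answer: 93052/9 + 1256*I*sqrt(154)/3 ≈ 10339.0 + 5195.5*I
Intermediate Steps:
K(l) = 14/3 - 2*l/3 (K(l) = -2*(-7 + l)/(-8 + 11) = -2*(-7 + l)/3 = -2*(-7/3 + l/3) = 14/3 - 2*l/3)
w = 2*I*sqrt(154) (w = sqrt(-616) = 2*I*sqrt(154) ≈ 24.819*I)
(w + K((5*(-5))*6))**2 = (2*I*sqrt(154) + (14/3 - 2*5*(-5)*6/3))**2 = (2*I*sqrt(154) + (14/3 - (-50)*6/3))**2 = (2*I*sqrt(154) + (14/3 - 2/3*(-150)))**2 = (2*I*sqrt(154) + (14/3 + 100))**2 = (2*I*sqrt(154) + 314/3)**2 = (314/3 + 2*I*sqrt(154))**2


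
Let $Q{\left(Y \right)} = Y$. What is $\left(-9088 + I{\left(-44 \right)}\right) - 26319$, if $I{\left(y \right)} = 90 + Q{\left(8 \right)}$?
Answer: $-35309$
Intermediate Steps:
$I{\left(y \right)} = 98$ ($I{\left(y \right)} = 90 + 8 = 98$)
$\left(-9088 + I{\left(-44 \right)}\right) - 26319 = \left(-9088 + 98\right) - 26319 = -8990 - 26319 = -35309$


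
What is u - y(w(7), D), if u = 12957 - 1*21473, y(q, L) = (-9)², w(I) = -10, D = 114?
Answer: -8597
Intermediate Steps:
y(q, L) = 81
u = -8516 (u = 12957 - 21473 = -8516)
u - y(w(7), D) = -8516 - 1*81 = -8516 - 81 = -8597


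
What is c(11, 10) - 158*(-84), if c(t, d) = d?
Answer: 13282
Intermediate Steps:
c(11, 10) - 158*(-84) = 10 - 158*(-84) = 10 + 13272 = 13282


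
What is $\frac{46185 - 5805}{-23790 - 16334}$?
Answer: $- \frac{10095}{10031} \approx -1.0064$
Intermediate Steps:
$\frac{46185 - 5805}{-23790 - 16334} = \frac{40380}{-40124} = 40380 \left(- \frac{1}{40124}\right) = - \frac{10095}{10031}$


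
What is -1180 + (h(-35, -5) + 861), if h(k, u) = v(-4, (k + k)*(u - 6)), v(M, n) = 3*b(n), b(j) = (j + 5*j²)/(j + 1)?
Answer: 2883287/257 ≈ 11219.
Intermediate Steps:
b(j) = (j + 5*j²)/(1 + j)
v(M, n) = 3*n*(1 + 5*n)/(1 + n) (v(M, n) = 3*(n*(1 + 5*n)/(1 + n)) = 3*n*(1 + 5*n)/(1 + n))
h(k, u) = 6*k*(1 + 10*k*(-6 + u))*(-6 + u)/(1 + 2*k*(-6 + u)) (h(k, u) = 3*((k + k)*(u - 6))*(1 + 5*((k + k)*(u - 6)))/(1 + (k + k)*(u - 6)) = 3*((2*k)*(-6 + u))*(1 + 5*((2*k)*(-6 + u)))/(1 + (2*k)*(-6 + u)) = 3*(2*k*(-6 + u))*(1 + 5*(2*k*(-6 + u)))/(1 + 2*k*(-6 + u)) = 3*(2*k*(-6 + u))*(1 + 10*k*(-6 + u))/(1 + 2*k*(-6 + u)) = 6*k*(1 + 10*k*(-6 + u))*(-6 + u)/(1 + 2*k*(-6 + u)))
-1180 + (h(-35, -5) + 861) = -1180 + (6*(-35)*(1 + 10*(-35)*(-6 - 5))*(-6 - 5)/(1 + 2*(-35)*(-6 - 5)) + 861) = -1180 + (6*(-35)*(1 + 10*(-35)*(-11))*(-11)/(1 + 2*(-35)*(-11)) + 861) = -1180 + (6*(-35)*(1 + 3850)*(-11)/(1 + 770) + 861) = -1180 + (6*(-35)*3851*(-11)/771 + 861) = -1180 + (6*(-35)*(1/771)*3851*(-11) + 861) = -1180 + (2965270/257 + 861) = -1180 + 3186547/257 = 2883287/257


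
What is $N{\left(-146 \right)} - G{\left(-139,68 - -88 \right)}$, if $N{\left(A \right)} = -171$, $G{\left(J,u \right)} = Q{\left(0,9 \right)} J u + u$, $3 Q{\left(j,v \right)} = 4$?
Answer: $28585$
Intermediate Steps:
$Q{\left(j,v \right)} = \frac{4}{3}$ ($Q{\left(j,v \right)} = \frac{1}{3} \cdot 4 = \frac{4}{3}$)
$G{\left(J,u \right)} = u + \frac{4 J u}{3}$ ($G{\left(J,u \right)} = \frac{4 J}{3} u + u = \frac{4 J u}{3} + u = u + \frac{4 J u}{3}$)
$N{\left(-146 \right)} - G{\left(-139,68 - -88 \right)} = -171 - \frac{\left(68 - -88\right) \left(3 + 4 \left(-139\right)\right)}{3} = -171 - \frac{\left(68 + 88\right) \left(3 - 556\right)}{3} = -171 - \frac{1}{3} \cdot 156 \left(-553\right) = -171 - -28756 = -171 + 28756 = 28585$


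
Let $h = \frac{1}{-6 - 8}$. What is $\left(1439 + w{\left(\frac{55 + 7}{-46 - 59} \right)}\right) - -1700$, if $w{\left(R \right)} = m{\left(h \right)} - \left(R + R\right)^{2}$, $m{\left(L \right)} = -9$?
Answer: $\frac{34492874}{11025} \approx 3128.6$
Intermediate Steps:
$h = - \frac{1}{14}$ ($h = \frac{1}{-14} = - \frac{1}{14} \approx -0.071429$)
$w{\left(R \right)} = -9 - 4 R^{2}$ ($w{\left(R \right)} = -9 - \left(R + R\right)^{2} = -9 - \left(2 R\right)^{2} = -9 - 4 R^{2}$)
$\left(1439 + w{\left(\frac{55 + 7}{-46 - 59} \right)}\right) - -1700 = \left(1439 - \left(9 + 4 \left(\frac{55 + 7}{-46 - 59}\right)^{2}\right)\right) - -1700 = \left(1439 - \left(9 + 4 \left(\frac{62}{-105}\right)^{2}\right)\right) + 1700 = \left(1439 - \left(9 + 4 \left(62 \left(- \frac{1}{105}\right)\right)^{2}\right)\right) + 1700 = \left(1439 - \left(9 + 4 \left(- \frac{62}{105}\right)^{2}\right)\right) + 1700 = \left(1439 - \frac{114601}{11025}\right) + 1700 = \frac{15750374}{11025} + 1700 = \frac{34492874}{11025}$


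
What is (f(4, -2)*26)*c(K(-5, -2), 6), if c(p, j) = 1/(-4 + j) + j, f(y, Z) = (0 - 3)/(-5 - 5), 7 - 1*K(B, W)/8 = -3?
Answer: 507/10 ≈ 50.700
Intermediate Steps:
K(B, W) = 80 (K(B, W) = 56 - 8*(-3) = 56 + 24 = 80)
f(y, Z) = 3/10 (f(y, Z) = -3/(-10) = -3*(-⅒) = 3/10)
c(p, j) = j + 1/(-4 + j)
(f(4, -2)*26)*c(K(-5, -2), 6) = ((3/10)*26)*((1 + 6² - 4*6)/(-4 + 6)) = 39*((1 + 36 - 24)/2)/5 = 39*((½)*13)/5 = (39/5)*(13/2) = 507/10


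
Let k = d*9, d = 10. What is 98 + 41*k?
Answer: 3788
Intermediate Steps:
k = 90 (k = 10*9 = 90)
98 + 41*k = 98 + 41*90 = 98 + 3690 = 3788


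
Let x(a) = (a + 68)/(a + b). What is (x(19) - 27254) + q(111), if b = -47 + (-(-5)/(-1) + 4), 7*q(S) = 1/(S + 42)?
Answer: -29192246/1071 ≈ -27257.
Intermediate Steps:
q(S) = 1/(7*(42 + S)) (q(S) = 1/(7*(S + 42)) = 1/(7*(42 + S)))
b = -48 (b = -47 + (-(-5)*(-1) + 4) = -47 + (-5*1 + 4) = -47 + (-5 + 4) = -47 - 1 = -48)
x(a) = (68 + a)/(-48 + a) (x(a) = (a + 68)/(a - 48) = (68 + a)/(-48 + a))
(x(19) - 27254) + q(111) = ((68 + 19)/(-48 + 19) - 27254) + 1/(7*(42 + 111)) = (87/(-29) - 27254) + (1/7)/153 = (-1/29*87 - 27254) + (1/7)*(1/153) = (-3 - 27254) + 1/1071 = -27257 + 1/1071 = -29192246/1071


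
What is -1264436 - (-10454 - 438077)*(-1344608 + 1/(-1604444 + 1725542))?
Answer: -73034159633173301/121098 ≈ -6.0310e+11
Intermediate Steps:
-1264436 - (-10454 - 438077)*(-1344608 + 1/(-1604444 + 1725542)) = -1264436 - (-448531)*(-1344608 + 1/121098) = -1264436 - (-448531)*(-162829339583)/121098 = -1264436 - 1*73034006512502573/121098 = -1264436 - 73034006512502573/121098 = -73034159633173301/121098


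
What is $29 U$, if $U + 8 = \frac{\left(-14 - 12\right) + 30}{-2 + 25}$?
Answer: $- \frac{5220}{23} \approx -226.96$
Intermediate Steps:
$U = - \frac{180}{23}$ ($U = -8 + \frac{\left(-14 - 12\right) + 30}{-2 + 25} = -8 + \frac{-26 + 30}{23} = -8 + 4 \cdot \frac{1}{23} = -8 + \frac{4}{23} = - \frac{180}{23} \approx -7.8261$)
$29 U = 29 \left(- \frac{180}{23}\right) = - \frac{5220}{23}$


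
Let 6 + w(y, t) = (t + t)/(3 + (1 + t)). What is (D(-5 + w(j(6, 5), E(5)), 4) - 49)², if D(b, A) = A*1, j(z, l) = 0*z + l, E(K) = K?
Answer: 2025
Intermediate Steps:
j(z, l) = l (j(z, l) = 0 + l = l)
w(y, t) = -6 + 2*t/(4 + t) (w(y, t) = -6 + (t + t)/(3 + (1 + t)) = -6 + (2*t)/(4 + t) = -6 + 2*t/(4 + t))
D(b, A) = A
(D(-5 + w(j(6, 5), E(5)), 4) - 49)² = (4 - 49)² = (-45)² = 2025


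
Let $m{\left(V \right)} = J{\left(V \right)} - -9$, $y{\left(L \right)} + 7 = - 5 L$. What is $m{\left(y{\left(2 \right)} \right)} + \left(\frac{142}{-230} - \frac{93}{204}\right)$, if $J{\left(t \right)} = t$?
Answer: $- \frac{70953}{7820} \approx -9.0733$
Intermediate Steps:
$y{\left(L \right)} = -7 - 5 L$
$m{\left(V \right)} = 9 + V$ ($m{\left(V \right)} = V - -9 = V + 9 = 9 + V$)
$m{\left(y{\left(2 \right)} \right)} + \left(\frac{142}{-230} - \frac{93}{204}\right) = \left(9 - 17\right) + \left(\frac{142}{-230} - \frac{93}{204}\right) = \left(9 - 17\right) + \left(142 \left(- \frac{1}{230}\right) - \frac{31}{68}\right) = \left(9 - 17\right) - \frac{8393}{7820} = -8 - \frac{8393}{7820} = - \frac{70953}{7820}$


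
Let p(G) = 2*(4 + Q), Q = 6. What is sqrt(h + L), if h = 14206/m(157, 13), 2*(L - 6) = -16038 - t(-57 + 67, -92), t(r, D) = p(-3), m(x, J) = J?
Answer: I*sqrt(1171209)/13 ≈ 83.248*I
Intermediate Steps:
p(G) = 20 (p(G) = 2*(4 + 6) = 2*10 = 20)
t(r, D) = 20
L = -8023 (L = 6 + (-16038 - 1*20)/2 = 6 + (-16038 - 20)/2 = 6 + (1/2)*(-16058) = 6 - 8029 = -8023)
h = 14206/13 ≈ 1092.8
sqrt(h + L) = sqrt(14206/13 - 8023) = sqrt(-90093/13) = I*sqrt(1171209)/13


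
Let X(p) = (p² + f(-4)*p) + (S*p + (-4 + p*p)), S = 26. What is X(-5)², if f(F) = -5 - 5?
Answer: 1156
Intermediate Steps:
f(F) = -10
X(p) = -4 + 2*p² + 16*p (X(p) = (p² - 10*p) + (26*p + (-4 + p*p)) = (p² - 10*p) + (26*p + (-4 + p²)) = (p² - 10*p) + (-4 + p² + 26*p) = -4 + 2*p² + 16*p)
X(-5)² = (-4 + 2*(-5)² + 16*(-5))² = (-4 + 2*25 - 80)² = (-4 + 50 - 80)² = (-34)² = 1156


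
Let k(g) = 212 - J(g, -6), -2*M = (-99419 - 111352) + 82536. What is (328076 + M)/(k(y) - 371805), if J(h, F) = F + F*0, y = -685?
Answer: -784387/743174 ≈ -1.0555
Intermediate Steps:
J(h, F) = F (J(h, F) = F + 0 = F)
M = 128235/2 (M = -((-99419 - 111352) + 82536)/2 = -(-210771 + 82536)/2 = -1/2*(-128235) = 128235/2 ≈ 64118.)
k(g) = 218 (k(g) = 212 - 1*(-6) = 212 + 6 = 218)
(328076 + M)/(k(y) - 371805) = (328076 + 128235/2)/(218 - 371805) = (784387/2)/(-371587) = (784387/2)*(-1/371587) = -784387/743174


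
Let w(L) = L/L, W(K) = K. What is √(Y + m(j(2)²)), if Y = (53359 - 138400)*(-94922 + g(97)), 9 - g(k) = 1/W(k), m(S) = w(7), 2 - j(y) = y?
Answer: √75944718196483/97 ≈ 89842.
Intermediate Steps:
w(L) = 1
j(y) = 2 - y
m(S) = 1
g(k) = 9 - 1/k
Y = 782935239042/97 (Y = (53359 - 138400)*(-94922 + (9 - 1/97)) = -85041*(-94922 + (9 - 1*1/97)) = -85041*(-94922 + (9 - 1/97)) = -85041*(-94922 + 872/97) = -85041*(-9206562/97) = 782935239042/97 ≈ 8.0715e+9)
√(Y + m(j(2)²)) = √(782935239042/97 + 1) = √(782935239139/97) = √75944718196483/97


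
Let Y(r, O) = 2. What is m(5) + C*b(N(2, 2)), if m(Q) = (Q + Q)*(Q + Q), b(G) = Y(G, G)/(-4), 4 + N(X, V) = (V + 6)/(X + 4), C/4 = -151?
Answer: 402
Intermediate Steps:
C = -604 (C = 4*(-151) = -604)
N(X, V) = -4 + (6 + V)/(4 + X) (N(X, V) = -4 + (V + 6)/(X + 4) = -4 + (6 + V)/(4 + X))
b(G) = -½ (b(G) = 2/(-4) = 2*(-¼) = -½)
m(Q) = 4*Q² (m(Q) = (2*Q)*(2*Q) = 4*Q²)
m(5) + C*b(N(2, 2)) = 4*5² - 604*(-½) = 4*25 + 302 = 100 + 302 = 402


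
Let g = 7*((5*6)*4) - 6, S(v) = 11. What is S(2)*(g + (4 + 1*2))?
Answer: 9240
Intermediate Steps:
g = 834 (g = 7*(30*4) - 6 = 7*120 - 6 = 840 - 6 = 834)
S(2)*(g + (4 + 1*2)) = 11*(834 + (4 + 1*2)) = 11*(834 + (4 + 2)) = 11*(834 + 6) = 11*840 = 9240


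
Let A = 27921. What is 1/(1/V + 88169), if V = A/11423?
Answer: 27921/2461778072 ≈ 1.1342e-5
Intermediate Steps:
V = 27921/11423 ≈ 2.4443
1/(1/V + 88169) = 1/(1/(27921/11423) + 88169) = 1/(11423/27921 + 88169) = 1/(2461778072/27921) = 27921/2461778072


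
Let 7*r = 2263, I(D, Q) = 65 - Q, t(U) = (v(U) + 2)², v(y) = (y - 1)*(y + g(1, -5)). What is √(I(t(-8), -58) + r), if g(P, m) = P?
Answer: 2*√5467/7 ≈ 21.125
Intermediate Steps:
v(y) = (1 + y)*(-1 + y) (v(y) = (y - 1)*(y + 1) = (-1 + y)*(1 + y) = (1 + y)*(-1 + y))
t(U) = (1 + U²)² (t(U) = ((-1 + U²) + 2)² = (1 + U²)²)
r = 2263/7 (r = (⅐)*2263 = 2263/7 ≈ 323.29)
√(I(t(-8), -58) + r) = √((65 - 1*(-58)) + 2263/7) = √((65 + 58) + 2263/7) = √(123 + 2263/7) = √(3124/7) = 2*√5467/7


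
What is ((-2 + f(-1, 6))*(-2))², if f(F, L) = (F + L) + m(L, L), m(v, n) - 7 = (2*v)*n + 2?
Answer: 28224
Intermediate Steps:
m(v, n) = 9 + 2*n*v (m(v, n) = 7 + ((2*v)*n + 2) = 7 + (2*n*v + 2) = 7 + (2 + 2*n*v) = 9 + 2*n*v)
f(F, L) = 9 + F + L + 2*L² (f(F, L) = (F + L) + (9 + 2*L*L) = (F + L) + (9 + 2*L²) = 9 + F + L + 2*L²)
((-2 + f(-1, 6))*(-2))² = ((-2 + (9 - 1 + 6 + 2*6²))*(-2))² = ((-2 + (9 - 1 + 6 + 2*36))*(-2))² = ((-2 + (9 - 1 + 6 + 72))*(-2))² = ((-2 + 86)*(-2))² = (84*(-2))² = (-168)² = 28224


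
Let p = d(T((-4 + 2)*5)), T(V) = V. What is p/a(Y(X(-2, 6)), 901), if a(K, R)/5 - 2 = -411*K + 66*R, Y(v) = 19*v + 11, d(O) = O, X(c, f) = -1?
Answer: -1/31378 ≈ -3.1869e-5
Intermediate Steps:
p = -10 (p = (-4 + 2)*5 = -2*5 = -10)
Y(v) = 11 + 19*v
a(K, R) = 10 - 2055*K + 330*R (a(K, R) = 10 + 5*(-411*K + 66*R) = 10 + (-2055*K + 330*R) = 10 - 2055*K + 330*R)
p/a(Y(X(-2, 6)), 901) = -10/(10 - 2055*(11 + 19*(-1)) + 330*901) = -10/(10 - 2055*(11 - 19) + 297330) = -10/(10 - 2055*(-8) + 297330) = -10/(10 + 16440 + 297330) = -10/313780 = -10*1/313780 = -1/31378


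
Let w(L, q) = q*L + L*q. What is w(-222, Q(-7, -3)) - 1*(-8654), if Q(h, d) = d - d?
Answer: 8654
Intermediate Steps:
Q(h, d) = 0
w(L, q) = 2*L*q (w(L, q) = L*q + L*q = 2*L*q)
w(-222, Q(-7, -3)) - 1*(-8654) = 2*(-222)*0 - 1*(-8654) = 0 + 8654 = 8654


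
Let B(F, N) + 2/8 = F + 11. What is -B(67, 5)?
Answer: -311/4 ≈ -77.750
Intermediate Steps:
B(F, N) = 43/4 + F (B(F, N) = -¼ + (F + 11) = -¼ + (11 + F) = 43/4 + F)
-B(67, 5) = -(43/4 + 67) = -1*311/4 = -311/4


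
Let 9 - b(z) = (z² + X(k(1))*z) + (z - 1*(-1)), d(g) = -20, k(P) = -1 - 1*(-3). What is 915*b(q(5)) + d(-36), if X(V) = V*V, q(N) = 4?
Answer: -25640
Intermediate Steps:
k(P) = 2 (k(P) = -1 + 3 = 2)
X(V) = V²
b(z) = 8 - z² - 5*z (b(z) = 9 - ((z² + 2²*z) + (z - 1*(-1))) = 9 - ((z² + 4*z) + (z + 1)) = 9 - ((z² + 4*z) + (1 + z)) = 9 - (1 + z² + 5*z) = 9 + (-1 - z² - 5*z) = 8 - z² - 5*z)
915*b(q(5)) + d(-36) = 915*(8 - 1*4² - 5*4) - 20 = 915*(8 - 1*16 - 20) - 20 = 915*(8 - 16 - 20) - 20 = 915*(-28) - 20 = -25620 - 20 = -25640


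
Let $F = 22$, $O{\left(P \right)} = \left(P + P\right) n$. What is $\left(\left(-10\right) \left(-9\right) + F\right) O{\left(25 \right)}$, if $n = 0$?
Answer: $0$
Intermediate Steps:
$O{\left(P \right)} = 0$ ($O{\left(P \right)} = \left(P + P\right) 0 = 2 P 0 = 0$)
$\left(\left(-10\right) \left(-9\right) + F\right) O{\left(25 \right)} = \left(\left(-10\right) \left(-9\right) + 22\right) 0 = \left(90 + 22\right) 0 = 112 \cdot 0 = 0$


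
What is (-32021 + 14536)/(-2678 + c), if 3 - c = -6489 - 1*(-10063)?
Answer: 17485/6249 ≈ 2.7980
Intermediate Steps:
c = -3571 (c = 3 - (-6489 - 1*(-10063)) = 3 - (-6489 + 10063) = 3 - 1*3574 = 3 - 3574 = -3571)
(-32021 + 14536)/(-2678 + c) = (-32021 + 14536)/(-2678 - 3571) = -17485/(-6249) = -17485*(-1/6249) = 17485/6249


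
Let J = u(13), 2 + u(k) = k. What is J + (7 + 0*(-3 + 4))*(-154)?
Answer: -1067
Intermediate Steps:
u(k) = -2 + k
J = 11 (J = -2 + 13 = 11)
J + (7 + 0*(-3 + 4))*(-154) = 11 + (7 + 0*(-3 + 4))*(-154) = 11 + (7 + 0*1)*(-154) = 11 + (7 + 0)*(-154) = 11 + 7*(-154) = 11 - 1078 = -1067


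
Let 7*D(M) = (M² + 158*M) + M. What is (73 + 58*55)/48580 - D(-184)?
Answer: -31920737/48580 ≈ -657.08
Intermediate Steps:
D(M) = M²/7 + 159*M/7 (D(M) = ((M² + 158*M) + M)/7 = (M² + 159*M)/7 = M²/7 + 159*M/7)
(73 + 58*55)/48580 - D(-184) = (73 + 58*55)/48580 - (-184)*(159 - 184)/7 = (73 + 3190)*(1/48580) - (-184)*(-25)/7 = 3263*(1/48580) - 1*4600/7 = 3263/48580 - 4600/7 = -31920737/48580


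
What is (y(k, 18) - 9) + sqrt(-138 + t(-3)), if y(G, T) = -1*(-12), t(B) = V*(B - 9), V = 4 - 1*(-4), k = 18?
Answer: 3 + 3*I*sqrt(26) ≈ 3.0 + 15.297*I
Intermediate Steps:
V = 8 (V = 4 + 4 = 8)
t(B) = -72 + 8*B (t(B) = 8*(B - 9) = 8*(-9 + B) = -72 + 8*B)
y(G, T) = 12
(y(k, 18) - 9) + sqrt(-138 + t(-3)) = (12 - 9) + sqrt(-138 + (-72 + 8*(-3))) = 3 + sqrt(-138 + (-72 - 24)) = 3 + sqrt(-138 - 96) = 3 + sqrt(-234) = 3 + 3*I*sqrt(26)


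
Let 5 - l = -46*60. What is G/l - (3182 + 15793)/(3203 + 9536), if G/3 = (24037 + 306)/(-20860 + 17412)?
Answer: -181832653431/121450059080 ≈ -1.4972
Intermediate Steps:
l = 2765 (l = 5 - (-46)*60 = 5 - 1*(-2760) = 5 + 2760 = 2765)
G = -73029/3448 (G = 3*((24037 + 306)/(-20860 + 17412)) = 3*(24343/(-3448)) = 3*(24343*(-1/3448)) = 3*(-24343/3448) = -73029/3448 ≈ -21.180)
G/l - (3182 + 15793)/(3203 + 9536) = -73029/3448/2765 - (3182 + 15793)/(3203 + 9536) = -73029/3448*1/2765 - 18975/12739 = -73029/9533720 - 18975/12739 = -181832653431/121450059080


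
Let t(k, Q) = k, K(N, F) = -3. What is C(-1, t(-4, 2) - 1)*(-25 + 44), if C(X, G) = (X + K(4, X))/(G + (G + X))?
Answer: 76/11 ≈ 6.9091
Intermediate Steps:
C(X, G) = (-3 + X)/(X + 2*G) (C(X, G) = (X - 3)/(G + (G + X)) = (-3 + X)/(X + 2*G))
C(-1, t(-4, 2) - 1)*(-25 + 44) = ((-3 - 1)/(-1 + 2*(-4 - 1)))*(-25 + 44) = (-4/(-1 + 2*(-5)))*19 = (-4/(-1 - 10))*19 = (-4/(-11))*19 = -1/11*(-4)*19 = (4/11)*19 = 76/11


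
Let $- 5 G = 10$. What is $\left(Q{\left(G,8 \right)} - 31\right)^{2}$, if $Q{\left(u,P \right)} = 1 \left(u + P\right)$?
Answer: $625$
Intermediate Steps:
$G = -2$ ($G = \left(- \frac{1}{5}\right) 10 = -2$)
$Q{\left(u,P \right)} = P + u$ ($Q{\left(u,P \right)} = 1 \left(P + u\right) = P + u$)
$\left(Q{\left(G,8 \right)} - 31\right)^{2} = \left(\left(8 - 2\right) - 31\right)^{2} = \left(6 - 31\right)^{2} = \left(-25\right)^{2} = 625$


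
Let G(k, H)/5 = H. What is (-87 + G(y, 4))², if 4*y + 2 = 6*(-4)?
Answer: 4489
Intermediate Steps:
y = -13/2 (y = -½ + (6*(-4))/4 = -½ + (¼)*(-24) = -½ - 6 = -13/2 ≈ -6.5000)
G(k, H) = 5*H
(-87 + G(y, 4))² = (-87 + 5*4)² = (-87 + 20)² = (-67)² = 4489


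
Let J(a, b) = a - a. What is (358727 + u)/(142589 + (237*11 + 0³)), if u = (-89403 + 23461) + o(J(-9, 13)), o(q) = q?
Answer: 292785/145196 ≈ 2.0165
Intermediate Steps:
J(a, b) = 0
u = -65942 (u = (-89403 + 23461) + 0 = -65942 + 0 = -65942)
(358727 + u)/(142589 + (237*11 + 0³)) = (358727 - 65942)/(142589 + (237*11 + 0³)) = 292785/(142589 + (2607 + 0)) = 292785/(142589 + 2607) = 292785/145196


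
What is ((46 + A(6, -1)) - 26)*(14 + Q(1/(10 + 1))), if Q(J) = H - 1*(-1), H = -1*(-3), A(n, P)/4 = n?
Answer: 792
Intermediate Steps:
A(n, P) = 4*n
H = 3
Q(J) = 4 (Q(J) = 3 - 1*(-1) = 3 + 1 = 4)
((46 + A(6, -1)) - 26)*(14 + Q(1/(10 + 1))) = ((46 + 4*6) - 26)*(14 + 4) = ((46 + 24) - 26)*18 = (70 - 26)*18 = 44*18 = 792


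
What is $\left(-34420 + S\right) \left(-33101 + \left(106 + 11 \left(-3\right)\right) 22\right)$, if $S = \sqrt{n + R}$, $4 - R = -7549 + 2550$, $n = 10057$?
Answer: $1084057900 - 62990 \sqrt{3765} \approx 1.0802 \cdot 10^{9}$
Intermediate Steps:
$R = 5003$ ($R = 4 - \left(-7549 + 2550\right) = 4 - -4999 = 4 + 4999 = 5003$)
$S = 2 \sqrt{3765}$ ($S = \sqrt{10057 + 5003} = \sqrt{15060} = 2 \sqrt{3765} \approx 122.72$)
$\left(-34420 + S\right) \left(-33101 + \left(106 + 11 \left(-3\right)\right) 22\right) = \left(-34420 + 2 \sqrt{3765}\right) \left(-33101 + \left(106 + 11 \left(-3\right)\right) 22\right) = \left(-34420 + 2 \sqrt{3765}\right) \left(-33101 + \left(106 - 33\right) 22\right) = \left(-34420 + 2 \sqrt{3765}\right) \left(-33101 + 73 \cdot 22\right) = \left(-34420 + 2 \sqrt{3765}\right) \left(-33101 + 1606\right) = \left(-34420 + 2 \sqrt{3765}\right) \left(-31495\right) = 1084057900 - 62990 \sqrt{3765}$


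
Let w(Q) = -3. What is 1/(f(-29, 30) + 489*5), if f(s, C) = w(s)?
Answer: 1/2442 ≈ 0.00040950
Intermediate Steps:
f(s, C) = -3
1/(f(-29, 30) + 489*5) = 1/(-3 + 489*5) = 1/(-3 + 2445) = 1/2442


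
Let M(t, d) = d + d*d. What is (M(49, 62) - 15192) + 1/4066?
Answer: -45888875/4066 ≈ -11286.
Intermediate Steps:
M(t, d) = d + d²
(M(49, 62) - 15192) + 1/4066 = (62*(1 + 62) - 15192) + 1/4066 = (62*63 - 15192) + 1/4066 = (3906 - 15192) + 1/4066 = -11286 + 1/4066 = -45888875/4066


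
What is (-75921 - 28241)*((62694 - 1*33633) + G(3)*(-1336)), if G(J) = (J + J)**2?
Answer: 1982723670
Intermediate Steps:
G(J) = 4*J**2 (G(J) = (2*J)**2 = 4*J**2)
(-75921 - 28241)*((62694 - 1*33633) + G(3)*(-1336)) = (-75921 - 28241)*((62694 - 1*33633) + (4*3**2)*(-1336)) = -104162*((62694 - 33633) + (4*9)*(-1336)) = -104162*(29061 + 36*(-1336)) = -104162*(29061 - 48096) = -104162*(-19035) = 1982723670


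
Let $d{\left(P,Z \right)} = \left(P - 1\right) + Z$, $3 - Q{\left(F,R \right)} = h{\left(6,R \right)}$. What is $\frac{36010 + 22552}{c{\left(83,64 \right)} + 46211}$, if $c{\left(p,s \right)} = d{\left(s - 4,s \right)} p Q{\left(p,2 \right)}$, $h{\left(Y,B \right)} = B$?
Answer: $\frac{4183}{4030} \approx 1.038$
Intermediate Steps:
$Q{\left(F,R \right)} = 3 - R$
$d{\left(P,Z \right)} = -1 + P + Z$ ($d{\left(P,Z \right)} = \left(-1 + P\right) + Z = -1 + P + Z$)
$c{\left(p,s \right)} = p \left(-5 + 2 s\right)$ ($c{\left(p,s \right)} = \left(-1 + \left(s - 4\right) + s\right) p \left(3 - 2\right) = \left(-1 + \left(-4 + s\right) + s\right) p \left(3 - 2\right) = \left(-5 + 2 s\right) p 1 = p \left(-5 + 2 s\right) 1 = p \left(-5 + 2 s\right)$)
$\frac{36010 + 22552}{c{\left(83,64 \right)} + 46211} = \frac{36010 + 22552}{83 \left(-5 + 2 \cdot 64\right) + 46211} = \frac{58562}{83 \left(-5 + 128\right) + 46211} = \frac{58562}{83 \cdot 123 + 46211} = \frac{58562}{10209 + 46211} = \frac{58562}{56420} = 58562 \cdot \frac{1}{56420} = \frac{4183}{4030}$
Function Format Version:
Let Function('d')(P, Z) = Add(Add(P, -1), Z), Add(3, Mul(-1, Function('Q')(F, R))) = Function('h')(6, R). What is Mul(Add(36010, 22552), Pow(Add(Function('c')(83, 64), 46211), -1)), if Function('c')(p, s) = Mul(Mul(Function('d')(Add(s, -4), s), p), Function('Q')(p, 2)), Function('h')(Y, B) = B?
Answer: Rational(4183, 4030) ≈ 1.0380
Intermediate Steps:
Function('Q')(F, R) = Add(3, Mul(-1, R))
Function('d')(P, Z) = Add(-1, P, Z) (Function('d')(P, Z) = Add(Add(-1, P), Z) = Add(-1, P, Z))
Function('c')(p, s) = Mul(p, Add(-5, Mul(2, s))) (Function('c')(p, s) = Mul(Mul(Add(-1, Add(s, -4), s), p), Add(3, Mul(-1, 2))) = Mul(Mul(Add(-1, Add(-4, s), s), p), Add(3, -2)) = Mul(Mul(Add(-5, Mul(2, s)), p), 1) = Mul(Mul(p, Add(-5, Mul(2, s))), 1) = Mul(p, Add(-5, Mul(2, s))))
Mul(Add(36010, 22552), Pow(Add(Function('c')(83, 64), 46211), -1)) = Mul(Add(36010, 22552), Pow(Add(Mul(83, Add(-5, Mul(2, 64))), 46211), -1)) = Mul(58562, Pow(Add(Mul(83, Add(-5, 128)), 46211), -1)) = Mul(58562, Pow(Add(Mul(83, 123), 46211), -1)) = Mul(58562, Pow(Add(10209, 46211), -1)) = Mul(58562, Pow(56420, -1)) = Mul(58562, Rational(1, 56420)) = Rational(4183, 4030)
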